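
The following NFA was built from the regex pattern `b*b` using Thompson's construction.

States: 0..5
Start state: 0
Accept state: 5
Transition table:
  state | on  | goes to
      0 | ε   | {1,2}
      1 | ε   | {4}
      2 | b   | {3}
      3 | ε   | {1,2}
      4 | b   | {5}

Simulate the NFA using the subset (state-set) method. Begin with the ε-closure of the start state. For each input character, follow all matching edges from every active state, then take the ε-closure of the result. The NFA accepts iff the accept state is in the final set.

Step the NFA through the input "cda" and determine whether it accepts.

start: ε-closure({0}) = {0,1,2,4}
'c' @ 1: {}  — state set empty
rest 'da' ignored (set empty)
end set {} — state 5 not in

Answer: REJECT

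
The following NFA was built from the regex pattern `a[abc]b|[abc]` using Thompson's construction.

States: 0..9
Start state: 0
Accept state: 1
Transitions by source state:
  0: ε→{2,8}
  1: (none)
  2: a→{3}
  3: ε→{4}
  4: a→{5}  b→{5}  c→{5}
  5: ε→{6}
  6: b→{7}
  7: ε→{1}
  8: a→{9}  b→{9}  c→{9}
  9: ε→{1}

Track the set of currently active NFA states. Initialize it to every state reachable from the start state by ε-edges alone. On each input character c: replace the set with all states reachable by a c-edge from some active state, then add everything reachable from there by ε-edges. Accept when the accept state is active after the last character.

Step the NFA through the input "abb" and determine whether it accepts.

Answer: ACCEPT

Steps:
initial (ε-close {0}): {0,2,8}
'a' @ 1: {1,3,4,9}  (accept∈set)
'b' @ 2: {5,6}
'b' @ 3: {1,7}  (accept∈set)
end set {1,7} — state 1 in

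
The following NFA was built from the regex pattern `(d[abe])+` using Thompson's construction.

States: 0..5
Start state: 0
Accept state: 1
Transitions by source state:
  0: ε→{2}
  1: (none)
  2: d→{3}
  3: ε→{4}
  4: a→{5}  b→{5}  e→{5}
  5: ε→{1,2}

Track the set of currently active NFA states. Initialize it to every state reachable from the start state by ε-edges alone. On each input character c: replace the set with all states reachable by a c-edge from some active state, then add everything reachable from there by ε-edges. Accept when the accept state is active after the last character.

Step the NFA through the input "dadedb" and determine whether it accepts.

Answer: ACCEPT

Trace:
S₀ = ε-closure({0}) = {0,2}
'd' @ 1: {3,4}
'a' @ 2: {1,2,5}  [accepting]
'd' @ 3: {3,4}
'e' @ 4: {1,2,5}  [accepting]
'd' @ 5: {3,4}
'b' @ 6: {1,2,5}  [accepting]
end set {1,2,5} — state 1 in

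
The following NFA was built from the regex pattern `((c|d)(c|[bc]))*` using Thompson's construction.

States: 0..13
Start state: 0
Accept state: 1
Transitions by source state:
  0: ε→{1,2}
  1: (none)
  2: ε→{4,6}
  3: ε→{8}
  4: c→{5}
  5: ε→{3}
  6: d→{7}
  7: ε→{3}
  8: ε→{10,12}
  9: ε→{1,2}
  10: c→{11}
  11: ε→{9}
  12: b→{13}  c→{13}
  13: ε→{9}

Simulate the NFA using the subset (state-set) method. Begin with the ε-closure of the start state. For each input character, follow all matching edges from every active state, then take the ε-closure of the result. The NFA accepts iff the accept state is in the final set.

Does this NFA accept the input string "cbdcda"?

initial (ε-close {0}): {0,1,2,4,6}
'c' @ 1: {3,5,8,10,12}
'b' @ 2: {1,2,4,6,9,13}  (accept∈set)
'd' @ 3: {3,7,8,10,12}
'c' @ 4: {1,2,4,6,9,11,13}  (accept∈set)
'd' @ 5: {3,7,8,10,12}
'a' @ 6: {}  — state set empty
end set {} — state 1 not in

Answer: REJECT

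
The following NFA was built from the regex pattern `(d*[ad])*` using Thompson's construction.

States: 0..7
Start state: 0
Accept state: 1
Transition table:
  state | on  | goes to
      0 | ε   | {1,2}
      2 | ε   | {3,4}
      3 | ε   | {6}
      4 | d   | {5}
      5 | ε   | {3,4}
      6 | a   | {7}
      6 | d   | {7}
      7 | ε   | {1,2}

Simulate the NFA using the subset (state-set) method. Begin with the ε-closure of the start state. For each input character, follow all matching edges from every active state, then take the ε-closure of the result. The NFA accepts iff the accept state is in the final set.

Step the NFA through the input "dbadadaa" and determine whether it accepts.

Answer: REJECT

Trace:
S₀ = ε-closure({0}) = {0,1,2,3,4,6}
'd' @ 1: {1,2,3,4,5,6,7}  (accept∈set)
'b' @ 2: {}  — no active states
rest 'adadaa' ignored (set empty)
end set {} — state 1 not in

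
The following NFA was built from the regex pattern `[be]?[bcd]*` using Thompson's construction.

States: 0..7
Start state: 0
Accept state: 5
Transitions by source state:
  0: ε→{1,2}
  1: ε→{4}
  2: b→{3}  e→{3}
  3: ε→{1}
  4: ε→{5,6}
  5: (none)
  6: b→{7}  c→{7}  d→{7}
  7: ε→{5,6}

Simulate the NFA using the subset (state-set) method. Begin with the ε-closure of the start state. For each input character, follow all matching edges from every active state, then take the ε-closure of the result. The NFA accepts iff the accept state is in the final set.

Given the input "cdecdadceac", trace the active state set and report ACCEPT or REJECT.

S₀ = ε-closure({0}) = {0,1,2,4,5,6}
'c' @ 1: {5,6,7}  (accept∈set)
'd' @ 2: {5,6,7}  (accept∈set)
'e' @ 3: {}  — state set empty
rest 'cdadceac' ignored (set empty)
after full input: {}  (accept=5 not in)

Answer: REJECT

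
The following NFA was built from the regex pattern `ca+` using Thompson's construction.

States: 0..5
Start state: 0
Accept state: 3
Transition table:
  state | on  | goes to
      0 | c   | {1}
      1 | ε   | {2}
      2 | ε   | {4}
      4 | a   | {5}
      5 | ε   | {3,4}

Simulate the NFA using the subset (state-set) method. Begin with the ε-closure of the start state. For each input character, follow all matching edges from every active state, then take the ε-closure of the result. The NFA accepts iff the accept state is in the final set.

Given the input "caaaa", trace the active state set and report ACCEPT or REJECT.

initial (ε-close {0}): {0}
'c' @ 1: {1,2,4}
'a' @ 2: {3,4,5}  ✓accept
'a' @ 3: {3,4,5}  ✓accept
'a' @ 4: {3,4,5}  ✓accept
'a' @ 5: {3,4,5}  ✓accept
final: {3,4,5}; accept 3 in set

Answer: ACCEPT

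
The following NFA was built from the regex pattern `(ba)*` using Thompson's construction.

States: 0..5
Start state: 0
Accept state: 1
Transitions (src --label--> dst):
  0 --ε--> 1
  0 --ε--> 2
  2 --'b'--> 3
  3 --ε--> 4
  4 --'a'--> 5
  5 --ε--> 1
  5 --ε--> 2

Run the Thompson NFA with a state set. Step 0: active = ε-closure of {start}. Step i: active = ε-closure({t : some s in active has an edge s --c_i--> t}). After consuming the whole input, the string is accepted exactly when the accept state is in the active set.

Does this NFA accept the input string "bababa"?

Answer: ACCEPT

Steps:
initial (ε-close {0}): {0,1,2}
'b' @ 1: {3,4}
'a' @ 2: {1,2,5}  ✓accept
'b' @ 3: {3,4}
'a' @ 4: {1,2,5}  ✓accept
'b' @ 5: {3,4}
'a' @ 6: {1,2,5}  ✓accept
final: {1,2,5}; accept 1 in set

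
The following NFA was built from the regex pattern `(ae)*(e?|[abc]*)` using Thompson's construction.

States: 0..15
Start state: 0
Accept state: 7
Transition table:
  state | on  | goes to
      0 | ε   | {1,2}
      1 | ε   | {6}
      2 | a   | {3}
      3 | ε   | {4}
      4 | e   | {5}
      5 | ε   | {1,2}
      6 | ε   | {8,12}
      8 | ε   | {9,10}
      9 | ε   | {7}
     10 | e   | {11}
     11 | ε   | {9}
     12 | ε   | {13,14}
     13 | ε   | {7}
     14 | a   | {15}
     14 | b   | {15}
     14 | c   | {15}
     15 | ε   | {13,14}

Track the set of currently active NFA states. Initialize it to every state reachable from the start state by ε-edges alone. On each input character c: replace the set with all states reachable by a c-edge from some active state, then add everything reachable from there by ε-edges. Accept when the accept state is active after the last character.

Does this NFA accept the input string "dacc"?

start: ε-closure({0}) = {0,1,2,6,7,8,9,10,12,13,14}
'd' @ 1: {}  — no active states
rest 'acc' ignored (set empty)
final: {}; accept 7 not in set

Answer: REJECT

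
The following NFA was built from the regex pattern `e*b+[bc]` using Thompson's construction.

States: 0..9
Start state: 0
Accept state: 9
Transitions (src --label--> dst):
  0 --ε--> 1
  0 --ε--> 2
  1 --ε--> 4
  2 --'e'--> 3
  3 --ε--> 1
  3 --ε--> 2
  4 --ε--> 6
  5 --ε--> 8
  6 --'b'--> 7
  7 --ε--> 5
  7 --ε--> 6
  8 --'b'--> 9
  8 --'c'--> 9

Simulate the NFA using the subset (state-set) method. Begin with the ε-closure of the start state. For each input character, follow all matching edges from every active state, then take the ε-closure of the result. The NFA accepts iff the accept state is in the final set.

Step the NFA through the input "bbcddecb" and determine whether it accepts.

Answer: REJECT

Trace:
start: ε-closure({0}) = {0,1,2,4,6}
'b' @ 1: {5,6,7,8}
'b' @ 2: {5,6,7,8,9}  [accepting]
'c' @ 3: {9}  [accepting]
'd' @ 4: {}  — no active states
rest 'decb' ignored (set empty)
after full input: {}  (accept=9 not in)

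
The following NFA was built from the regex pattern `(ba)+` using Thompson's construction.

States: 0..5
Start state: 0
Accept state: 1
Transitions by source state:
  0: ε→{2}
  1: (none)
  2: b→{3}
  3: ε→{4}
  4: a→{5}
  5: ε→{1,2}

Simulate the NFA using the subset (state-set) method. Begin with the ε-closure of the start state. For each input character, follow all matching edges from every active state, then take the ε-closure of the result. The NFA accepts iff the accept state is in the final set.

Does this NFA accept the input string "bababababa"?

Answer: ACCEPT

Derivation:
S₀ = ε-closure({0}) = {0,2}
'b' @ 1: {3,4}
'a' @ 2: {1,2,5}  [accepting]
'b' @ 3: {3,4}
'a' @ 4: {1,2,5}  [accepting]
'b' @ 5: {3,4}
'a' @ 6: {1,2,5}  [accepting]
'b' @ 7: {3,4}
'a' @ 8: {1,2,5}  [accepting]
'b' @ 9: {3,4}
'a' @ 10: {1,2,5}  [accepting]
after full input: {1,2,5}  (accept=1 in)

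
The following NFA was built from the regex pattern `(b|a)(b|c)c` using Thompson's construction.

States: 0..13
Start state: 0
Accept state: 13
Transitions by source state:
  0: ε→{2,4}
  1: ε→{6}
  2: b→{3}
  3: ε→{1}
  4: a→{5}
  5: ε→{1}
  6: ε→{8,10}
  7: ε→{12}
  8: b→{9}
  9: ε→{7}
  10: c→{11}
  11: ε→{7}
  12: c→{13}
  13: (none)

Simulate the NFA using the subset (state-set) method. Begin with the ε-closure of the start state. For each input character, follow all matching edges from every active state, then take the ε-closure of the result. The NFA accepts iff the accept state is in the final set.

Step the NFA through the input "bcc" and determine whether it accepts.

initial (ε-close {0}): {0,2,4}
'b' @ 1: {1,3,6,8,10}
'c' @ 2: {7,11,12}
'c' @ 3: {13}  [accepting]
final: {13}; accept 13 in set

Answer: ACCEPT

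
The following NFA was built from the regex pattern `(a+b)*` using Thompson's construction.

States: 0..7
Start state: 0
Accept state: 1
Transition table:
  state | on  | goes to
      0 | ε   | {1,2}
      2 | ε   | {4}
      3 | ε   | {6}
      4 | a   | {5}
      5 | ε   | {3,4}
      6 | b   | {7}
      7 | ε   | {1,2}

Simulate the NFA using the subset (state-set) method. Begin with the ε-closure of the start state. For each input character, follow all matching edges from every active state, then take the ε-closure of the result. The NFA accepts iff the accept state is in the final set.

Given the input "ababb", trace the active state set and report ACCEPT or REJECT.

Answer: REJECT

Derivation:
start: ε-closure({0}) = {0,1,2,4}
'a' @ 1: {3,4,5,6}
'b' @ 2: {1,2,4,7}  (accept∈set)
'a' @ 3: {3,4,5,6}
'b' @ 4: {1,2,4,7}  (accept∈set)
'b' @ 5: {}  — dead — no transitions
final: {}; accept 1 not in set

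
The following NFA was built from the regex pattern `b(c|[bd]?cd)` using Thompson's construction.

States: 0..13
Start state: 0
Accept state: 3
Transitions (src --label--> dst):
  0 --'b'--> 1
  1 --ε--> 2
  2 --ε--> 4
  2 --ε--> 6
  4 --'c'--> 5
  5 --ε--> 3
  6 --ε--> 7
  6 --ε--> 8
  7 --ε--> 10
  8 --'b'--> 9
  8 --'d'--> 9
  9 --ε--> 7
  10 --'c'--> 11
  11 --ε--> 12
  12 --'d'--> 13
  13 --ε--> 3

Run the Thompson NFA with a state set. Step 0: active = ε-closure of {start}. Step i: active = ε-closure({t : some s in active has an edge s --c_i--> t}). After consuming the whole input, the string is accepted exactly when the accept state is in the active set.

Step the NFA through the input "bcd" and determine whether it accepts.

Answer: ACCEPT

Trace:
start: ε-closure({0}) = {0}
'b' @ 1: {1,2,4,6,7,8,10}
'c' @ 2: {3,5,11,12}  [accepting]
'd' @ 3: {3,13}  [accepting]
final: {3,13}; accept 3 in set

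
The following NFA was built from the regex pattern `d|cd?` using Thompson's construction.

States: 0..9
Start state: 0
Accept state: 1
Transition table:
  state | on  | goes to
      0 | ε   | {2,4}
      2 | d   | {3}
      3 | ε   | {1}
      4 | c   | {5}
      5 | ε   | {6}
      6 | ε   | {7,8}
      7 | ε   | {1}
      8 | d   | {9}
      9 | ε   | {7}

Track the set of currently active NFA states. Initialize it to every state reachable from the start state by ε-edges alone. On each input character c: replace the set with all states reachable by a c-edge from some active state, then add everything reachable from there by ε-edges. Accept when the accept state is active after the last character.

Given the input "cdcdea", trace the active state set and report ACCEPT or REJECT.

Answer: REJECT

Trace:
initial (ε-close {0}): {0,2,4}
'c' @ 1: {1,5,6,7,8}  (accept∈set)
'd' @ 2: {1,7,9}  (accept∈set)
'c' @ 3: {}  — no active states
rest 'dea' ignored (set empty)
end set {} — state 1 not in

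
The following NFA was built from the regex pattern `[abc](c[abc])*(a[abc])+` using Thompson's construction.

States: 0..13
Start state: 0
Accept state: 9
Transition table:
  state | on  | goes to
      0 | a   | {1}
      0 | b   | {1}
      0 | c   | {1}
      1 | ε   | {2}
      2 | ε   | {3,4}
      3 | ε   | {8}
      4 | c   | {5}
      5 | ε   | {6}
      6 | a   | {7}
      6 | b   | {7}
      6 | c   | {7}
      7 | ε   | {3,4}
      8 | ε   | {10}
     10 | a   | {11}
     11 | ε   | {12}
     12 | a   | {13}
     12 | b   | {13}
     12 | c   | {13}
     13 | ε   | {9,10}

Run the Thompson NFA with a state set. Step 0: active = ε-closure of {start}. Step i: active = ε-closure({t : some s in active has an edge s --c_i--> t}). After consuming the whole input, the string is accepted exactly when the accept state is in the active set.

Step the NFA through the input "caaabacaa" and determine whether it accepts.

S₀ = ε-closure({0}) = {0}
'c' @ 1: {1,2,3,4,8,10}
'a' @ 2: {11,12}
'a' @ 3: {9,10,13}  ✓accept
'a' @ 4: {11,12}
'b' @ 5: {9,10,13}  ✓accept
'a' @ 6: {11,12}
'c' @ 7: {9,10,13}  ✓accept
'a' @ 8: {11,12}
'a' @ 9: {9,10,13}  ✓accept
end set {9,10,13} — state 9 in

Answer: ACCEPT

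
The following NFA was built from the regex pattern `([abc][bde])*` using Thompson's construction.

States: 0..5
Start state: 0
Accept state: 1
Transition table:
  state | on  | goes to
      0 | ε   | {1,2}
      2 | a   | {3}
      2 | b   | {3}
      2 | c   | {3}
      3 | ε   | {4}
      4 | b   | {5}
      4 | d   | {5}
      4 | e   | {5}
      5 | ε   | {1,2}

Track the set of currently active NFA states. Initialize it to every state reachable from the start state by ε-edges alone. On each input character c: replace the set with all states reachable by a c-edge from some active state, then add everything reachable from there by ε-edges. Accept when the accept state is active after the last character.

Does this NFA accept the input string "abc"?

Answer: REJECT

Derivation:
S₀ = ε-closure({0}) = {0,1,2}
'a' @ 1: {3,4}
'b' @ 2: {1,2,5}  (accept∈set)
'c' @ 3: {3,4}
end set {3,4} — state 1 not in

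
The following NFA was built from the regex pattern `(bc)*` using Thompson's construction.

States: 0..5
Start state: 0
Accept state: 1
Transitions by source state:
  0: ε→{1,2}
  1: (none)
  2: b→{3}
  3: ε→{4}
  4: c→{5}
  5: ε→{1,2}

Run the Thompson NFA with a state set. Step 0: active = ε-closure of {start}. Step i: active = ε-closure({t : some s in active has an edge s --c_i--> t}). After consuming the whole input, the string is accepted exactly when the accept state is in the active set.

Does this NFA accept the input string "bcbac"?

Answer: REJECT

Trace:
start: ε-closure({0}) = {0,1,2}
'b' @ 1: {3,4}
'c' @ 2: {1,2,5}  (accept∈set)
'b' @ 3: {3,4}
'a' @ 4: {}  — dead — no transitions
rest 'c' ignored (set empty)
after full input: {}  (accept=1 not in)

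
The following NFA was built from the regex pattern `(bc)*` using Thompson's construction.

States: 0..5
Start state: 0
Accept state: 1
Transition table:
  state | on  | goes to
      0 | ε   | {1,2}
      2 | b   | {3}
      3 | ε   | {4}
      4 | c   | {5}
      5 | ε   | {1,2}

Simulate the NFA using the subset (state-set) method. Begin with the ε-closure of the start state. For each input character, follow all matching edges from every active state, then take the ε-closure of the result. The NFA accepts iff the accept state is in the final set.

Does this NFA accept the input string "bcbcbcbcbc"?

initial (ε-close {0}): {0,1,2}
'b' @ 1: {3,4}
'c' @ 2: {1,2,5}  (accept∈set)
'b' @ 3: {3,4}
'c' @ 4: {1,2,5}  (accept∈set)
'b' @ 5: {3,4}
'c' @ 6: {1,2,5}  (accept∈set)
'b' @ 7: {3,4}
'c' @ 8: {1,2,5}  (accept∈set)
'b' @ 9: {3,4}
'c' @ 10: {1,2,5}  (accept∈set)
final: {1,2,5}; accept 1 in set

Answer: ACCEPT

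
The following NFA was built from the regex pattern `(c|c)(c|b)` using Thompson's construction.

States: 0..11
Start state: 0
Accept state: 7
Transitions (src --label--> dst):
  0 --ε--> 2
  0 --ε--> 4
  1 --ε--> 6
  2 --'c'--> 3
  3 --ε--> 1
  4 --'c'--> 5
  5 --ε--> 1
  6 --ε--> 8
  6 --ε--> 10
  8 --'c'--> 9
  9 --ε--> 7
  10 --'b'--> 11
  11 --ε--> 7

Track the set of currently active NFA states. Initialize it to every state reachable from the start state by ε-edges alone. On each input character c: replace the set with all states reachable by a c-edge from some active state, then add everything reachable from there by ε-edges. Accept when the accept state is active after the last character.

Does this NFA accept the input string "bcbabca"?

start: ε-closure({0}) = {0,2,4}
'b' @ 1: {}  — no active states
rest 'cbabca' ignored (set empty)
after full input: {}  (accept=7 not in)

Answer: REJECT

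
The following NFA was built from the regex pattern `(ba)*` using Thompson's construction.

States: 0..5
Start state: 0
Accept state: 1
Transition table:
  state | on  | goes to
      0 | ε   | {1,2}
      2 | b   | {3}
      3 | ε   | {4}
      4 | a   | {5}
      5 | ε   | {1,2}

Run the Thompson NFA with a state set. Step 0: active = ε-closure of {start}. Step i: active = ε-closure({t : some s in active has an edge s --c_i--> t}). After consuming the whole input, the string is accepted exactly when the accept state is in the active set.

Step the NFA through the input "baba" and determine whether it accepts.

Answer: ACCEPT

Derivation:
initial (ε-close {0}): {0,1,2}
'b' @ 1: {3,4}
'a' @ 2: {1,2,5}  ✓accept
'b' @ 3: {3,4}
'a' @ 4: {1,2,5}  ✓accept
final: {1,2,5}; accept 1 in set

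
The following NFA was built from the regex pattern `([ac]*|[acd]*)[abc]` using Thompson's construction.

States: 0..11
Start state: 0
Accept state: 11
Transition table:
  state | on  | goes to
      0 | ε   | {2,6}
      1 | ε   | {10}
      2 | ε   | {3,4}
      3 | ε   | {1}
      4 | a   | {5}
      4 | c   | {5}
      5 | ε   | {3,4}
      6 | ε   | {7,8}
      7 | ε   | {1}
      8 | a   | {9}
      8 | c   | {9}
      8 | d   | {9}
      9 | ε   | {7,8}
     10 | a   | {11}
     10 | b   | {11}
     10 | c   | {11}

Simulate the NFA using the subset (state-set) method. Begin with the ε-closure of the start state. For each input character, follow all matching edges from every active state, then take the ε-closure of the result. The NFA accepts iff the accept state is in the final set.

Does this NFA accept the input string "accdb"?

Answer: ACCEPT

Trace:
S₀ = ε-closure({0}) = {0,1,2,3,4,6,7,8,10}
'a' @ 1: {1,3,4,5,7,8,9,10,11}  (accept∈set)
'c' @ 2: {1,3,4,5,7,8,9,10,11}  (accept∈set)
'c' @ 3: {1,3,4,5,7,8,9,10,11}  (accept∈set)
'd' @ 4: {1,7,8,9,10}
'b' @ 5: {11}  (accept∈set)
final: {11}; accept 11 in set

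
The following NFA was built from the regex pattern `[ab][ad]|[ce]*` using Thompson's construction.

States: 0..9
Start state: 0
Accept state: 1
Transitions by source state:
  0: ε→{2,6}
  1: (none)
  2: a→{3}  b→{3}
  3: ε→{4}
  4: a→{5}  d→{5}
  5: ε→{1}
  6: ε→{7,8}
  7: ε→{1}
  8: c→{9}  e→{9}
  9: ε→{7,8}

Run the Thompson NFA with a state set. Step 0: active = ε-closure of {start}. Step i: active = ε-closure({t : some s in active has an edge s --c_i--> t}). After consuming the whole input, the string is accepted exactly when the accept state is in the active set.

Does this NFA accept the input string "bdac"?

Answer: REJECT

Steps:
start: ε-closure({0}) = {0,1,2,6,7,8}
'b' @ 1: {3,4}
'd' @ 2: {1,5}  ✓accept
'a' @ 3: {}  — no active states
rest 'c' ignored (set empty)
end set {} — state 1 not in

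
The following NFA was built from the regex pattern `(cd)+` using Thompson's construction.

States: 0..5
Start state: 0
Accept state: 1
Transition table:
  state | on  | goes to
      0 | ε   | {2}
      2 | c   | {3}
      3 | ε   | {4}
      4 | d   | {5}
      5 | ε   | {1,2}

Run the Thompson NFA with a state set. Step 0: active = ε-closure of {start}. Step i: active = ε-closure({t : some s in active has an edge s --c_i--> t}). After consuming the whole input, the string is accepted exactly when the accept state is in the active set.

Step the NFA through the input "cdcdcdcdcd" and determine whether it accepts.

Answer: ACCEPT

Trace:
initial (ε-close {0}): {0,2}
'c' @ 1: {3,4}
'd' @ 2: {1,2,5}  [accepting]
'c' @ 3: {3,4}
'd' @ 4: {1,2,5}  [accepting]
'c' @ 5: {3,4}
'd' @ 6: {1,2,5}  [accepting]
'c' @ 7: {3,4}
'd' @ 8: {1,2,5}  [accepting]
'c' @ 9: {3,4}
'd' @ 10: {1,2,5}  [accepting]
after full input: {1,2,5}  (accept=1 in)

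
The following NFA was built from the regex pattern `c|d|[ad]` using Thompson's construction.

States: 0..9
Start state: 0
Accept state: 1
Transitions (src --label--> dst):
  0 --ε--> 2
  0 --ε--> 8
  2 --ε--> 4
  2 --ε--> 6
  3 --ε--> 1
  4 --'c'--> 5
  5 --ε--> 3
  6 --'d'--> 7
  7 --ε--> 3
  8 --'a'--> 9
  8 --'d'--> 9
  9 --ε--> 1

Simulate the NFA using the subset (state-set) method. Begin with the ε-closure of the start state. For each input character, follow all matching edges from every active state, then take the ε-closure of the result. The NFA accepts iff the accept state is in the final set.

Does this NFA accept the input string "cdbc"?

Answer: REJECT

Trace:
initial (ε-close {0}): {0,2,4,6,8}
'c' @ 1: {1,3,5}  ✓accept
'd' @ 2: {}  — no active states
rest 'bc' ignored (set empty)
after full input: {}  (accept=1 not in)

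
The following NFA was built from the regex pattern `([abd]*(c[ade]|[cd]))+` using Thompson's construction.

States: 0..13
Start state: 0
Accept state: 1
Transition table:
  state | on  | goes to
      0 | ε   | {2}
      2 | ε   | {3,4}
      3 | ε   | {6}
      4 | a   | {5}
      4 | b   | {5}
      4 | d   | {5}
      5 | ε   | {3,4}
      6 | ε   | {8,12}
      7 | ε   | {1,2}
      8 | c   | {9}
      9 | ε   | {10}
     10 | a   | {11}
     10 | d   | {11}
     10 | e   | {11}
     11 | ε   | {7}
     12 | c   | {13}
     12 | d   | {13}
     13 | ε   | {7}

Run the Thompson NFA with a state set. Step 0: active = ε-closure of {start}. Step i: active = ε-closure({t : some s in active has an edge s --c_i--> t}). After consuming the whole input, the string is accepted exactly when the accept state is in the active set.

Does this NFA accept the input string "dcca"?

start: ε-closure({0}) = {0,2,3,4,6,8,12}
'd' @ 1: {1,2,3,4,5,6,7,8,12,13}  [accepting]
'c' @ 2: {1,2,3,4,6,7,8,9,10,12,13}  [accepting]
'c' @ 3: {1,2,3,4,6,7,8,9,10,12,13}  [accepting]
'a' @ 4: {1,2,3,4,5,6,7,8,11,12}  [accepting]
final: {1,2,3,4,5,6,7,8,11,12}; accept 1 in set

Answer: ACCEPT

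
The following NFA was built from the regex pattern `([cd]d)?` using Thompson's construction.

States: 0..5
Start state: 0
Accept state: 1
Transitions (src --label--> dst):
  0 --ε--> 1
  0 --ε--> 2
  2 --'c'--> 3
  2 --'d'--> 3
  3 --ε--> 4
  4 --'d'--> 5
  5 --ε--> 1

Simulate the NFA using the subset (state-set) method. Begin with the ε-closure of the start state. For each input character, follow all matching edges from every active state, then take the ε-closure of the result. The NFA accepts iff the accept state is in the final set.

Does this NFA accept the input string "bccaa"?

start: ε-closure({0}) = {0,1,2}
'b' @ 1: {}  — dead — no transitions
rest 'ccaa' ignored (set empty)
after full input: {}  (accept=1 not in)

Answer: REJECT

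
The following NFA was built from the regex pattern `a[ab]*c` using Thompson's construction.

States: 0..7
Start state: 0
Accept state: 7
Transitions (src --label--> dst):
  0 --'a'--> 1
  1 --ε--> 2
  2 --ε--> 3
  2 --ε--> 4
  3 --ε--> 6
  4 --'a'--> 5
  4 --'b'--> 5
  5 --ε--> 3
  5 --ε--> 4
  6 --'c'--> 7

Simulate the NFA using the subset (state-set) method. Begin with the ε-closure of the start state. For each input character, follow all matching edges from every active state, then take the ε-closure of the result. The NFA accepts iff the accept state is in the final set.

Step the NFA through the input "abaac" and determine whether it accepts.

Answer: ACCEPT

Steps:
S₀ = ε-closure({0}) = {0}
'a' @ 1: {1,2,3,4,6}
'b' @ 2: {3,4,5,6}
'a' @ 3: {3,4,5,6}
'a' @ 4: {3,4,5,6}
'c' @ 5: {7}  ✓accept
end set {7} — state 7 in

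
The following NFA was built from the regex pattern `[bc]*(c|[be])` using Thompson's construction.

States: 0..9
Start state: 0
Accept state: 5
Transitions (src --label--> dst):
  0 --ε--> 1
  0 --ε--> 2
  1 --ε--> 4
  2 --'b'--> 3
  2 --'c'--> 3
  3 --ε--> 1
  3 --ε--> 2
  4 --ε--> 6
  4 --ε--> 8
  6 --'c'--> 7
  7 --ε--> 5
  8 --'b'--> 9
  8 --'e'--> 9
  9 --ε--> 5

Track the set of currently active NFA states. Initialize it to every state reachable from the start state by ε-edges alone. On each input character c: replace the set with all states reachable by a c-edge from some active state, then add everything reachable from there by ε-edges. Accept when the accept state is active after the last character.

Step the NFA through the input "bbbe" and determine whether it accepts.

S₀ = ε-closure({0}) = {0,1,2,4,6,8}
'b' @ 1: {1,2,3,4,5,6,8,9}  ✓accept
'b' @ 2: {1,2,3,4,5,6,8,9}  ✓accept
'b' @ 3: {1,2,3,4,5,6,8,9}  ✓accept
'e' @ 4: {5,9}  ✓accept
after full input: {5,9}  (accept=5 in)

Answer: ACCEPT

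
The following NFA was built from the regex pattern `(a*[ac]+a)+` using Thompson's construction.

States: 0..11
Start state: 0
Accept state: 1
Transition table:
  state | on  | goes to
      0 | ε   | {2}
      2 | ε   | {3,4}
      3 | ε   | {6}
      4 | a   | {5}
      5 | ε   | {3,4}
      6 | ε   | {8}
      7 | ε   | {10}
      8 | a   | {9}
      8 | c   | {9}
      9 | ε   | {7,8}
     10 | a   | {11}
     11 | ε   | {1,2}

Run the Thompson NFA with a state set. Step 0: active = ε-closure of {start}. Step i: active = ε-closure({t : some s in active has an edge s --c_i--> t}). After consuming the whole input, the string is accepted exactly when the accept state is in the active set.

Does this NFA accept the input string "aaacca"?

Answer: ACCEPT

Derivation:
initial (ε-close {0}): {0,2,3,4,6,8}
'a' @ 1: {3,4,5,6,7,8,9,10}
'a' @ 2: {1,2,3,4,5,6,7,8,9,10,11}  ✓accept
'a' @ 3: {1,2,3,4,5,6,7,8,9,10,11}  ✓accept
'c' @ 4: {7,8,9,10}
'c' @ 5: {7,8,9,10}
'a' @ 6: {1,2,3,4,6,7,8,9,10,11}  ✓accept
end set {1,2,3,4,6,7,8,9,10,11} — state 1 in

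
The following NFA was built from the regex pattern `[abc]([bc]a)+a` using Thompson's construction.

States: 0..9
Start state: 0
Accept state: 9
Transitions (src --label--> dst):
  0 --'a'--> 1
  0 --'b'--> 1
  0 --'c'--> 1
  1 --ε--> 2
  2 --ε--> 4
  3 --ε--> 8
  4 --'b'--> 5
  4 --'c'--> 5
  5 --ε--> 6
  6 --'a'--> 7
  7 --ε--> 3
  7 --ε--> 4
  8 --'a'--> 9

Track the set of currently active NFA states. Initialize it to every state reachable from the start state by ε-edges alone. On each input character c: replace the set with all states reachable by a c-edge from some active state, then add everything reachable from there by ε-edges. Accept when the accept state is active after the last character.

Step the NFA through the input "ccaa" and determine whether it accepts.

Answer: ACCEPT

Trace:
initial (ε-close {0}): {0}
'c' @ 1: {1,2,4}
'c' @ 2: {5,6}
'a' @ 3: {3,4,7,8}
'a' @ 4: {9}  ✓accept
end set {9} — state 9 in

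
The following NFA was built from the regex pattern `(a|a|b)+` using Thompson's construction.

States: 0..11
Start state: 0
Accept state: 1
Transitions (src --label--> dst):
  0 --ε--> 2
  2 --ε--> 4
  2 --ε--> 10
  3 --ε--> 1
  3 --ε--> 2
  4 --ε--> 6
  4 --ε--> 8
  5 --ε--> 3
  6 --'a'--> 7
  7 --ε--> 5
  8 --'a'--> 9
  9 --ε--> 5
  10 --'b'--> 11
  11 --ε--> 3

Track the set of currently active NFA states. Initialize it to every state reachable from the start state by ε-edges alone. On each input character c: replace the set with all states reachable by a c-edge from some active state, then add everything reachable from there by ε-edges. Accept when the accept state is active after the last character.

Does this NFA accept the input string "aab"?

S₀ = ε-closure({0}) = {0,2,4,6,8,10}
'a' @ 1: {1,2,3,4,5,6,7,8,9,10}  ✓accept
'a' @ 2: {1,2,3,4,5,6,7,8,9,10}  ✓accept
'b' @ 3: {1,2,3,4,6,8,10,11}  ✓accept
end set {1,2,3,4,6,8,10,11} — state 1 in

Answer: ACCEPT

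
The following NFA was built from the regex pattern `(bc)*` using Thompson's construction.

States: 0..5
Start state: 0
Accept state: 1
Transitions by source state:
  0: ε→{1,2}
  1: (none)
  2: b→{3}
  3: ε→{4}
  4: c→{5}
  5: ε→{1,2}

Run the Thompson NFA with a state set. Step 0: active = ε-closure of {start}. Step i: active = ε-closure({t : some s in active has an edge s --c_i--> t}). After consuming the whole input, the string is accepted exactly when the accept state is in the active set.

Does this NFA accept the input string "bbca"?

S₀ = ε-closure({0}) = {0,1,2}
'b' @ 1: {3,4}
'b' @ 2: {}  — dead — no transitions
rest 'ca' ignored (set empty)
final: {}; accept 1 not in set

Answer: REJECT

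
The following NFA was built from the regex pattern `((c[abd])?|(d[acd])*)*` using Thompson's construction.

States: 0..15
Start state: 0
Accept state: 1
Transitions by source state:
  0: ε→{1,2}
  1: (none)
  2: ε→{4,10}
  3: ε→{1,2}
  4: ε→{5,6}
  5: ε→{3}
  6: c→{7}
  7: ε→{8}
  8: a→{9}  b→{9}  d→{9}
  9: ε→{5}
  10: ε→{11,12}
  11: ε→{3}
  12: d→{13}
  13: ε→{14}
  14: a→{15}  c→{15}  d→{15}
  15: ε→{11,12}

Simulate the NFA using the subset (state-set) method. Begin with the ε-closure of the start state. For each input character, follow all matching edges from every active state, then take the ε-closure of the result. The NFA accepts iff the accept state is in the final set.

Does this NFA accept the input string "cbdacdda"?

Answer: ACCEPT

Derivation:
start: ε-closure({0}) = {0,1,2,3,4,5,6,10,11,12}
'c' @ 1: {7,8}
'b' @ 2: {1,2,3,4,5,6,9,10,11,12}  ✓accept
'd' @ 3: {13,14}
'a' @ 4: {1,2,3,4,5,6,10,11,12,15}  ✓accept
'c' @ 5: {7,8}
'd' @ 6: {1,2,3,4,5,6,9,10,11,12}  ✓accept
'd' @ 7: {13,14}
'a' @ 8: {1,2,3,4,5,6,10,11,12,15}  ✓accept
after full input: {1,2,3,4,5,6,10,11,12,15}  (accept=1 in)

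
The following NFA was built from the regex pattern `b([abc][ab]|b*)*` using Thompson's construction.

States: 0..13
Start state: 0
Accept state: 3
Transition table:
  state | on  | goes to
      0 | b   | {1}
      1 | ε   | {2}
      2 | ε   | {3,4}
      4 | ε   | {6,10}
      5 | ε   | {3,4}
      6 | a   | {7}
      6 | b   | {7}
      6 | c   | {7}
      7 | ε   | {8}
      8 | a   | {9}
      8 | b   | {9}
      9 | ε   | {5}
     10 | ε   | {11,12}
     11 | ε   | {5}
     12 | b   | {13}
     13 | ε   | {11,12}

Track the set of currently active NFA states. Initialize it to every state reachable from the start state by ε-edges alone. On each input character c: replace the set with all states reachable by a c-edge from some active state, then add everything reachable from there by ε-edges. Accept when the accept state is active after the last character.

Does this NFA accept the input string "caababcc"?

Answer: REJECT

Derivation:
S₀ = ε-closure({0}) = {0}
'c' @ 1: {}  — dead — no transitions
rest 'aababcc' ignored (set empty)
final: {}; accept 3 not in set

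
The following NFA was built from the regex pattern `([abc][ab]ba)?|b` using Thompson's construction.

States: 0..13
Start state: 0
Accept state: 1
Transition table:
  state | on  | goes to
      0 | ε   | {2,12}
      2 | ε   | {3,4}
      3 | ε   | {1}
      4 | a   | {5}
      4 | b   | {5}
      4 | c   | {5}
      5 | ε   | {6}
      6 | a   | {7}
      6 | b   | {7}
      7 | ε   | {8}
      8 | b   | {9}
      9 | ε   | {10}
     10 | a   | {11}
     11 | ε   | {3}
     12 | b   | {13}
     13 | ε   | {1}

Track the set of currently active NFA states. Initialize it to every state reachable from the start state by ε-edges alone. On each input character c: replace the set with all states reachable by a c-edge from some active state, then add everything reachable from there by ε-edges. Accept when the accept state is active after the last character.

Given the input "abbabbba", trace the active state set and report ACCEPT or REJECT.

start: ε-closure({0}) = {0,1,2,3,4,12}
'a' @ 1: {5,6}
'b' @ 2: {7,8}
'b' @ 3: {9,10}
'a' @ 4: {1,3,11}  [accepting]
'b' @ 5: {}  — dead — no transitions
rest 'bba' ignored (set empty)
final: {}; accept 1 not in set

Answer: REJECT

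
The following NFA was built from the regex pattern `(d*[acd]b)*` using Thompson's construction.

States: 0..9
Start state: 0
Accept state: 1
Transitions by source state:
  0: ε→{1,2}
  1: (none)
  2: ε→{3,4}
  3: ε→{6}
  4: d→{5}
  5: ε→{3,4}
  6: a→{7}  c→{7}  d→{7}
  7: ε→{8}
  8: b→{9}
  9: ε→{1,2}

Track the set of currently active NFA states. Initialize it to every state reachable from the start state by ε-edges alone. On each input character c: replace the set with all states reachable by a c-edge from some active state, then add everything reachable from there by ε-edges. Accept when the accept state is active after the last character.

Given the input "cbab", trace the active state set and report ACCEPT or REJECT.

Answer: ACCEPT

Steps:
start: ε-closure({0}) = {0,1,2,3,4,6}
'c' @ 1: {7,8}
'b' @ 2: {1,2,3,4,6,9}  (accept∈set)
'a' @ 3: {7,8}
'b' @ 4: {1,2,3,4,6,9}  (accept∈set)
final: {1,2,3,4,6,9}; accept 1 in set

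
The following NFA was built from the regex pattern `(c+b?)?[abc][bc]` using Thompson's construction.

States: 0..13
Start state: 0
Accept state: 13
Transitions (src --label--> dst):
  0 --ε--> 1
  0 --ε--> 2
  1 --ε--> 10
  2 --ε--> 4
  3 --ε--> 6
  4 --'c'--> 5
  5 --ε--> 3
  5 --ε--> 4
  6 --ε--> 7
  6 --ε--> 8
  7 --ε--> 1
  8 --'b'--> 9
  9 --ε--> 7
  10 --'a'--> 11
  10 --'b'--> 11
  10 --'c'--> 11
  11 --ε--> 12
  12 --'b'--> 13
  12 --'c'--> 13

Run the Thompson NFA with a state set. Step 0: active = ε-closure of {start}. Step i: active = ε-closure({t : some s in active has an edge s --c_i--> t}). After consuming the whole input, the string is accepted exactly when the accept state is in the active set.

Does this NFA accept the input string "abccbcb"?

Answer: REJECT

Trace:
start: ε-closure({0}) = {0,1,2,4,10}
'a' @ 1: {11,12}
'b' @ 2: {13}  (accept∈set)
'c' @ 3: {}  — no active states
rest 'cbcb' ignored (set empty)
after full input: {}  (accept=13 not in)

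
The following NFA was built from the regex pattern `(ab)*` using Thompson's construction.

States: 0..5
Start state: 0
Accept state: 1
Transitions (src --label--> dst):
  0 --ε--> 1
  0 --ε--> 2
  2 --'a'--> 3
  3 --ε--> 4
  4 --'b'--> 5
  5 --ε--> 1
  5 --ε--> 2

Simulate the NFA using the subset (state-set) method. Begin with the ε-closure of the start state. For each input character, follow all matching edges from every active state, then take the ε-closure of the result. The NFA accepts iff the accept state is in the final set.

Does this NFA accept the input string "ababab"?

Answer: ACCEPT

Derivation:
start: ε-closure({0}) = {0,1,2}
'a' @ 1: {3,4}
'b' @ 2: {1,2,5}  (accept∈set)
'a' @ 3: {3,4}
'b' @ 4: {1,2,5}  (accept∈set)
'a' @ 5: {3,4}
'b' @ 6: {1,2,5}  (accept∈set)
after full input: {1,2,5}  (accept=1 in)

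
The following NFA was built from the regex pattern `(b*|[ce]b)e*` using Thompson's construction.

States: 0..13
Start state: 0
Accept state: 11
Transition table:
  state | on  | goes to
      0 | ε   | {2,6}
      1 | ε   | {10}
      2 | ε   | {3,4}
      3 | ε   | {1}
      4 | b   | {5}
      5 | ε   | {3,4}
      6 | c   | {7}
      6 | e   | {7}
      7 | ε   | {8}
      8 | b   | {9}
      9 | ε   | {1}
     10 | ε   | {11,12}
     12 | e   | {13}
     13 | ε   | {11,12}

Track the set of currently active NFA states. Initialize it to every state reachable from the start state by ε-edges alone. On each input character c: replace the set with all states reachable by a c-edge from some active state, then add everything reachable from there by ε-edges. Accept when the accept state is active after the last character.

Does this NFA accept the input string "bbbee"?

Answer: ACCEPT

Steps:
start: ε-closure({0}) = {0,1,2,3,4,6,10,11,12}
'b' @ 1: {1,3,4,5,10,11,12}  [accepting]
'b' @ 2: {1,3,4,5,10,11,12}  [accepting]
'b' @ 3: {1,3,4,5,10,11,12}  [accepting]
'e' @ 4: {11,12,13}  [accepting]
'e' @ 5: {11,12,13}  [accepting]
end set {11,12,13} — state 11 in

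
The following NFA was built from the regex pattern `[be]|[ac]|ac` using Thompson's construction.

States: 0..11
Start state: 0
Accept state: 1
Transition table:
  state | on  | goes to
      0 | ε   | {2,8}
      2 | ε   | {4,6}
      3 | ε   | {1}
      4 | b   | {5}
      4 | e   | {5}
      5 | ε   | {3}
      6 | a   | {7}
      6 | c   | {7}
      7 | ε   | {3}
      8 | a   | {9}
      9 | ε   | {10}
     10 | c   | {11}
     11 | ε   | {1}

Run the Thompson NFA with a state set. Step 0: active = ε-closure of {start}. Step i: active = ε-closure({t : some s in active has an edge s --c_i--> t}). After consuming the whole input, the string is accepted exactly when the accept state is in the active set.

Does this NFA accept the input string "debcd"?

Answer: REJECT

Derivation:
start: ε-closure({0}) = {0,2,4,6,8}
'd' @ 1: {}  — dead — no transitions
rest 'ebcd' ignored (set empty)
end set {} — state 1 not in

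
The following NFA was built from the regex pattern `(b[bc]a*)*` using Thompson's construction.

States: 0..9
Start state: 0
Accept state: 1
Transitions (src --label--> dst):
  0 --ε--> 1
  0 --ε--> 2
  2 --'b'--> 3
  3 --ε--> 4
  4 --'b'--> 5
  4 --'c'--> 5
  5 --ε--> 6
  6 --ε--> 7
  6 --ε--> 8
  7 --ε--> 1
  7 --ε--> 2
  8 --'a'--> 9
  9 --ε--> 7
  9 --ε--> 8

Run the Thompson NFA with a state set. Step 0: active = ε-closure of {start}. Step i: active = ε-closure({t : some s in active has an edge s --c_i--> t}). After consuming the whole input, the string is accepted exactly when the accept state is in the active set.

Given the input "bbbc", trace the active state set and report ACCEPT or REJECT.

Answer: ACCEPT

Derivation:
start: ε-closure({0}) = {0,1,2}
'b' @ 1: {3,4}
'b' @ 2: {1,2,5,6,7,8}  ✓accept
'b' @ 3: {3,4}
'c' @ 4: {1,2,5,6,7,8}  ✓accept
final: {1,2,5,6,7,8}; accept 1 in set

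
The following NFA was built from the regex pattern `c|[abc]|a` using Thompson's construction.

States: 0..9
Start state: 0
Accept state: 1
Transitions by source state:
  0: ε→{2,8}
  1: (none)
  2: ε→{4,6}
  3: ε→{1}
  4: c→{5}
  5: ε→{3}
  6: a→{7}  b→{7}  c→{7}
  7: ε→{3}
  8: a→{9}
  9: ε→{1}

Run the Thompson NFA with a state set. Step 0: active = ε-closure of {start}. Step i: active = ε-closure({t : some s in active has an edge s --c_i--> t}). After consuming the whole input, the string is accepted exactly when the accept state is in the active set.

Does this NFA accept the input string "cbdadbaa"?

Answer: REJECT

Steps:
start: ε-closure({0}) = {0,2,4,6,8}
'c' @ 1: {1,3,5,7}  [accepting]
'b' @ 2: {}  — dead — no transitions
rest 'dadbaa' ignored (set empty)
final: {}; accept 1 not in set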